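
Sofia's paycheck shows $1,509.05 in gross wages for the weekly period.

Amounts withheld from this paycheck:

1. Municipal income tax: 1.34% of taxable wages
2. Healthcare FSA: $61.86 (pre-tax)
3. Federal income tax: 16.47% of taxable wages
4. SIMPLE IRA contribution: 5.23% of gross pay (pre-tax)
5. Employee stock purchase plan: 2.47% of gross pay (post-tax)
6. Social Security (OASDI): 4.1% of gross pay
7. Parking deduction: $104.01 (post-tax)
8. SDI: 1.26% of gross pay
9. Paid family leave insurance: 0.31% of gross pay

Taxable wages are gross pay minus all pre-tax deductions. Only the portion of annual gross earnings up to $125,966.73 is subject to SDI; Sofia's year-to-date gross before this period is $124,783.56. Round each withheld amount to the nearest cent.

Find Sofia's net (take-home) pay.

$901.85

Healthcare FSA: $61.86
SIMPLE IRA contribution: $1,509.05 × 0.0523 = $78.92
Pre-tax total = $61.86 + $78.92 = $140.78
Taxable wages = $1,509.05 − $140.78 = $1,368.27
Federal income tax: $1,368.27 × 0.1647 = $225.35
Municipal income tax: $1,368.27 × 0.0134 = $18.33
SDI: only $125,966.73 − $124,783.56 = $1,183.17 of this check is subject → $1,183.17 × 0.0126 = $14.91
Paid family leave insurance: $1,509.05 × 0.0031 = $4.68
Social Security (OASDI): $1,509.05 × 0.041 = $61.87
Employee stock purchase plan: $1,509.05 × 0.0247 = $37.27
Parking deduction: $104.01
Total deductions = $61.86 + $78.92 + $225.35 + $18.33 + $14.91 + $4.68 + $61.87 + $37.27 + $104.01 = $607.20
Net pay = $1,509.05 − $607.20 = $901.85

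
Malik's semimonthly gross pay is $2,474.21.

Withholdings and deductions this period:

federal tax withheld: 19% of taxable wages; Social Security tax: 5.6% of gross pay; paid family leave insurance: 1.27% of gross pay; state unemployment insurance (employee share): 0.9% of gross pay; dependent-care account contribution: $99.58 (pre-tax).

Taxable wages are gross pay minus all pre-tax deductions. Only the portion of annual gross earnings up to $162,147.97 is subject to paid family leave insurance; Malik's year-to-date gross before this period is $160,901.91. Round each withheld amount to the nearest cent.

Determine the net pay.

Dependent-care account contribution: $99.58
Taxable wages = $2,474.21 − $99.58 = $2,374.63
Federal tax withheld: $2,374.63 × 0.19 = $451.18
Social Security tax: $2,474.21 × 0.056 = $138.56
State unemployment insurance (employee share): $2,474.21 × 0.009 = $22.27
Paid family leave insurance: only $162,147.97 − $160,901.91 = $1,246.06 of this check is subject → $1,246.06 × 0.0127 = $15.82
Total deductions = $99.58 + $451.18 + $138.56 + $22.27 + $15.82 = $727.41
Net pay = $2,474.21 − $727.41 = $1,746.80

$1,746.80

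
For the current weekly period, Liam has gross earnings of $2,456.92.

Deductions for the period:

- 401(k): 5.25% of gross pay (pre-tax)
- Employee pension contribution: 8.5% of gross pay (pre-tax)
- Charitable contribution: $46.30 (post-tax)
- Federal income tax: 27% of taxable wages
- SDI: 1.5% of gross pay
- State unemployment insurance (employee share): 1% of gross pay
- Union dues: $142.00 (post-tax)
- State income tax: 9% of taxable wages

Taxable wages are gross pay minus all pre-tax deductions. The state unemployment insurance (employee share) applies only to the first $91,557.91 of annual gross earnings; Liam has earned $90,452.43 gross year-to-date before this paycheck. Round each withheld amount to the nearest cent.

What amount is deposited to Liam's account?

$1,120.02

Employee pension contribution: $2,456.92 × 0.085 = $208.84
401(k): $2,456.92 × 0.0525 = $128.99
Pre-tax total = $208.84 + $128.99 = $337.83
Taxable wages = $2,456.92 − $337.83 = $2,119.09
State income tax: $2,119.09 × 0.09 = $190.72
Federal income tax: $2,119.09 × 0.27 = $572.15
State unemployment insurance (employee share): only $91,557.91 − $90,452.43 = $1,105.48 of this check is subject → $1,105.48 × 0.01 = $11.05
SDI: $2,456.92 × 0.015 = $36.85
Charitable contribution: $46.30
Union dues: $142.00
Total deductions = $208.84 + $128.99 + $190.72 + $572.15 + $11.05 + $36.85 + $46.30 + $142.00 = $1,336.90
Net pay = $2,456.92 − $1,336.90 = $1,120.02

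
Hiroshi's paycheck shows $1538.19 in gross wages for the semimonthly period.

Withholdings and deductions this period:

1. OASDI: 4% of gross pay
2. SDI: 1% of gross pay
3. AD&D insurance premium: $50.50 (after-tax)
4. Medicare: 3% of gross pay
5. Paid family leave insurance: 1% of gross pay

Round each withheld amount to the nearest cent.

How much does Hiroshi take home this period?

$1349.25

Medicare: $1538.19 × 0.03 = $46.15
SDI: $1538.19 × 0.01 = $15.38
OASDI: $1538.19 × 0.04 = $61.53
Paid family leave insurance: $1538.19 × 0.01 = $15.38
AD&D insurance premium: $50.50
Total deductions = $46.15 + $15.38 + $61.53 + $15.38 + $50.50 = $188.94
Net pay = $1538.19 − $188.94 = $1349.25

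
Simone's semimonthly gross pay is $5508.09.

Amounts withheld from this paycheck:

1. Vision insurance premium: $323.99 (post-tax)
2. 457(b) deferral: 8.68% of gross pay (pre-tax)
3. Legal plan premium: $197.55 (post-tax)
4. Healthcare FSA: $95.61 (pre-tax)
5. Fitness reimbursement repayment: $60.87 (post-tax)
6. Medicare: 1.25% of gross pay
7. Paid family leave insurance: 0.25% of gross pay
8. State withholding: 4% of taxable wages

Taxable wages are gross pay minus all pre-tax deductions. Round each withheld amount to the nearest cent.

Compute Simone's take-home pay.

457(b) deferral: $5508.09 × 0.0868 = $478.10
Healthcare FSA: $95.61
Pre-tax total = $478.10 + $95.61 = $573.71
Taxable wages = $5508.09 − $573.71 = $4934.38
State withholding: $4934.38 × 0.04 = $197.38
Paid family leave insurance: $5508.09 × 0.0025 = $13.77
Medicare: $5508.09 × 0.0125 = $68.85
Legal plan premium: $197.55
Vision insurance premium: $323.99
Fitness reimbursement repayment: $60.87
Total deductions = $478.10 + $95.61 + $197.38 + $13.77 + $68.85 + $197.55 + $323.99 + $60.87 = $1436.12
Net pay = $5508.09 − $1436.12 = $4071.97

$4071.97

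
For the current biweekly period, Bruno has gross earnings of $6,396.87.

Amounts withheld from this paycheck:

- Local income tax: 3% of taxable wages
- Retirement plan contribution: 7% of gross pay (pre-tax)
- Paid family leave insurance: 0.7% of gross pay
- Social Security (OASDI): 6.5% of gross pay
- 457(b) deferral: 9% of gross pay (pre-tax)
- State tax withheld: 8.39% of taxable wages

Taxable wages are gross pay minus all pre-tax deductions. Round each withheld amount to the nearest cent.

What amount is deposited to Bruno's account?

Retirement plan contribution: $6,396.87 × 0.07 = $447.78
457(b) deferral: $6,396.87 × 0.09 = $575.72
Pre-tax total = $447.78 + $575.72 = $1,023.50
Taxable wages = $6,396.87 − $1,023.50 = $5,373.37
State tax withheld: $5,373.37 × 0.0839 = $450.83
Local income tax: $5,373.37 × 0.03 = $161.20
Paid family leave insurance: $6,396.87 × 0.007 = $44.78
Social Security (OASDI): $6,396.87 × 0.065 = $415.80
Total deductions = $447.78 + $575.72 + $450.83 + $161.20 + $44.78 + $415.80 = $2,096.11
Net pay = $6,396.87 − $2,096.11 = $4,300.76

$4,300.76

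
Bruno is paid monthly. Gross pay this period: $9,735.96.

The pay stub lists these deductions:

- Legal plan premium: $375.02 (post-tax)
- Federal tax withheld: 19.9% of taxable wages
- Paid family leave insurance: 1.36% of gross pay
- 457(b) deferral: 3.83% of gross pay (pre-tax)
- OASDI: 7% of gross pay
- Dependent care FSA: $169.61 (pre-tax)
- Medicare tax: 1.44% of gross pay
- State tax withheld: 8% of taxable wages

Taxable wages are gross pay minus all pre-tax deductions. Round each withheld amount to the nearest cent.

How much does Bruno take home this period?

457(b) deferral: $9,735.96 × 0.0383 = $372.89
Dependent care FSA: $169.61
Pre-tax total = $372.89 + $169.61 = $542.50
Taxable wages = $9,735.96 − $542.50 = $9,193.46
Federal tax withheld: $9,193.46 × 0.199 = $1,829.50
State tax withheld: $9,193.46 × 0.08 = $735.48
Medicare tax: $9,735.96 × 0.0144 = $140.20
Paid family leave insurance: $9,735.96 × 0.0136 = $132.41
OASDI: $9,735.96 × 0.07 = $681.52
Legal plan premium: $375.02
Total deductions = $372.89 + $169.61 + $1,829.50 + $735.48 + $140.20 + $132.41 + $681.52 + $375.02 = $4,436.63
Net pay = $9,735.96 − $4,436.63 = $5,299.33

$5,299.33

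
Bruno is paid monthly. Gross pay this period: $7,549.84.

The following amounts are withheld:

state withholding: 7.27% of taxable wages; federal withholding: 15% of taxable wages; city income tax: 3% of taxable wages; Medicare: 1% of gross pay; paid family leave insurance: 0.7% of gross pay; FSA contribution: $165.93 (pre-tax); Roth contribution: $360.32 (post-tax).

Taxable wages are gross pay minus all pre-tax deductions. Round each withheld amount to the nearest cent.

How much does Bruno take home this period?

FSA contribution: $165.93
Taxable wages = $7,549.84 − $165.93 = $7,383.91
State withholding: $7,383.91 × 0.0727 = $536.81
Federal withholding: $7,383.91 × 0.15 = $1,107.59
City income tax: $7,383.91 × 0.03 = $221.52
Medicare: $7,549.84 × 0.01 = $75.50
Paid family leave insurance: $7,549.84 × 0.007 = $52.85
Roth contribution: $360.32
Total deductions = $165.93 + $536.81 + $1,107.59 + $221.52 + $75.50 + $52.85 + $360.32 = $2,520.52
Net pay = $7,549.84 − $2,520.52 = $5,029.32

$5,029.32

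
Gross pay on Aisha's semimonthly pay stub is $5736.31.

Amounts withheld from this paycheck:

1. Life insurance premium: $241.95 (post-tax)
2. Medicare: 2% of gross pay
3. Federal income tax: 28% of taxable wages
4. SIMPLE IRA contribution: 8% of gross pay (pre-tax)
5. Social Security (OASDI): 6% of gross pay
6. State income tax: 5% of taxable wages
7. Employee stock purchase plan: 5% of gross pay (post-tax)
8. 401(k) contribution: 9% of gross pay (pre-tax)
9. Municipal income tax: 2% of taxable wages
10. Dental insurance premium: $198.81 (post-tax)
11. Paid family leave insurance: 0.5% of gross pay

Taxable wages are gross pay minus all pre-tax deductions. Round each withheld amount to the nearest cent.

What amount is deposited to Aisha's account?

$1879.57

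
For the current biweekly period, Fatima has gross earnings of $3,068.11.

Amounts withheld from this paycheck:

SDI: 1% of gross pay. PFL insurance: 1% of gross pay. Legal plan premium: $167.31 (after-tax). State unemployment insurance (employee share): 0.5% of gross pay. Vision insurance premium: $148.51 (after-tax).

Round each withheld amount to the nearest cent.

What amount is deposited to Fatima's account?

$2,675.59

SDI: $3,068.11 × 0.01 = $30.68
State unemployment insurance (employee share): $3,068.11 × 0.005 = $15.34
PFL insurance: $3,068.11 × 0.01 = $30.68
Vision insurance premium: $148.51
Legal plan premium: $167.31
Total deductions = $30.68 + $15.34 + $30.68 + $148.51 + $167.31 = $392.52
Net pay = $3,068.11 − $392.52 = $2,675.59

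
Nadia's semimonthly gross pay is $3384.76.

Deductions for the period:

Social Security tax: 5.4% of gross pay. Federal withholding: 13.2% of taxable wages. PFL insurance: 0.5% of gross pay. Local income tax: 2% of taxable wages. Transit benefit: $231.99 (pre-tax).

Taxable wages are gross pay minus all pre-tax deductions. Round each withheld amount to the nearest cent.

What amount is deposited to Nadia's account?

$2473.84

Transit benefit: $231.99
Taxable wages = $3384.76 − $231.99 = $3152.77
Local income tax: $3152.77 × 0.02 = $63.06
Federal withholding: $3152.77 × 0.132 = $416.17
Social Security tax: $3384.76 × 0.054 = $182.78
PFL insurance: $3384.76 × 0.005 = $16.92
Total deductions = $231.99 + $63.06 + $416.17 + $182.78 + $16.92 = $910.92
Net pay = $3384.76 − $910.92 = $2473.84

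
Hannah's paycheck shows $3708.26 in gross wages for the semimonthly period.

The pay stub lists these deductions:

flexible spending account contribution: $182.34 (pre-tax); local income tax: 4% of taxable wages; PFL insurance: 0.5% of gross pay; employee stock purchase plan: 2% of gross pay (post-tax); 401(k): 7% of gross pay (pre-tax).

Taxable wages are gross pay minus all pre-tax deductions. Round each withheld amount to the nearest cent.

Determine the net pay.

$3042.98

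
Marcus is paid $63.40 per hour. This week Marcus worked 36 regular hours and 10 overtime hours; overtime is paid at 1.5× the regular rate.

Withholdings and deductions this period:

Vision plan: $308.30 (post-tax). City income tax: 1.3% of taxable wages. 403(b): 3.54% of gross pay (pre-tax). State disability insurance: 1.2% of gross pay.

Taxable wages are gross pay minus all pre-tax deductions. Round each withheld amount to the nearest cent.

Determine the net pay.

Regular pay: 36 × $63.40 = $2,282.40
Overtime pay: 10 × $63.40 × 1.5 = $951.00
Gross pay = $2,282.40 + $951.00 = $3,233.40
403(b): $3,233.40 × 0.0354 = $114.46
Taxable wages = $3,233.40 − $114.46 = $3,118.94
City income tax: $3,118.94 × 0.013 = $40.55
State disability insurance: $3,233.40 × 0.012 = $38.80
Vision plan: $308.30
Total deductions = $114.46 + $40.55 + $38.80 + $308.30 = $502.11
Net pay = $3,233.40 − $502.11 = $2,731.29

$2,731.29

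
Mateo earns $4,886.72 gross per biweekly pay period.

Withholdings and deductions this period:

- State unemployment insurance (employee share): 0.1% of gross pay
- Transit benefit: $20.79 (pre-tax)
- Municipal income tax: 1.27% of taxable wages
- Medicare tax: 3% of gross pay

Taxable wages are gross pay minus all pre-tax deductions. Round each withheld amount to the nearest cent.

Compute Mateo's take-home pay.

Transit benefit: $20.79
Taxable wages = $4,886.72 − $20.79 = $4,865.93
Municipal income tax: $4,865.93 × 0.0127 = $61.80
Medicare tax: $4,886.72 × 0.03 = $146.60
State unemployment insurance (employee share): $4,886.72 × 0.001 = $4.89
Total deductions = $20.79 + $61.80 + $146.60 + $4.89 = $234.08
Net pay = $4,886.72 − $234.08 = $4,652.64

$4,652.64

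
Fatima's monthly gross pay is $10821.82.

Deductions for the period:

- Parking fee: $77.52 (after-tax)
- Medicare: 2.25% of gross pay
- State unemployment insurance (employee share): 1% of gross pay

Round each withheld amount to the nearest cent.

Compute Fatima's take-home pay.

Medicare: $10821.82 × 0.0225 = $243.49
State unemployment insurance (employee share): $10821.82 × 0.01 = $108.22
Parking fee: $77.52
Total deductions = $243.49 + $108.22 + $77.52 = $429.23
Net pay = $10821.82 − $429.23 = $10392.59

$10392.59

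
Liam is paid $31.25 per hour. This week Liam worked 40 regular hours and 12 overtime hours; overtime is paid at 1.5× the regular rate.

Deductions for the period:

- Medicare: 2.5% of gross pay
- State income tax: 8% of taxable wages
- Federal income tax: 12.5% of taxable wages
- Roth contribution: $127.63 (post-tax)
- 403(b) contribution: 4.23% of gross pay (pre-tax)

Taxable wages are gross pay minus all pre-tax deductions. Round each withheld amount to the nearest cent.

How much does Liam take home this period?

$1,207.04

Regular pay: 40 × $31.25 = $1,250.00
Overtime pay: 12 × $31.25 × 1.5 = $562.50
Gross pay = $1,250.00 + $562.50 = $1,812.50
403(b) contribution: $1,812.50 × 0.0423 = $76.67
Taxable wages = $1,812.50 − $76.67 = $1,735.83
State income tax: $1,735.83 × 0.08 = $138.87
Federal income tax: $1,735.83 × 0.125 = $216.98
Medicare: $1,812.50 × 0.025 = $45.31
Roth contribution: $127.63
Total deductions = $76.67 + $138.87 + $216.98 + $45.31 + $127.63 = $605.46
Net pay = $1,812.50 − $605.46 = $1,207.04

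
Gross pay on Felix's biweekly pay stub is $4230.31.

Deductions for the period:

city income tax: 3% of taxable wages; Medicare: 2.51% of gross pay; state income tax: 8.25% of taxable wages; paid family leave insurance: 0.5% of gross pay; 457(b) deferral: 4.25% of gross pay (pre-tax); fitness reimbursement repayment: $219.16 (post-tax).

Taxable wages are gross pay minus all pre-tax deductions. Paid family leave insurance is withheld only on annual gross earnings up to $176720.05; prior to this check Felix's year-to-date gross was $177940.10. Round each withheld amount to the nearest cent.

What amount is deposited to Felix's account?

$3269.49

457(b) deferral: $4230.31 × 0.0425 = $179.79
Taxable wages = $4230.31 − $179.79 = $4050.52
State income tax: $4050.52 × 0.0825 = $334.17
City income tax: $4050.52 × 0.03 = $121.52
Paid family leave insurance: annual cap $176720.05 already reached (YTD $177940.10), so $0.00
Medicare: $4230.31 × 0.0251 = $106.18
Fitness reimbursement repayment: $219.16
Total deductions = $179.79 + $334.17 + $121.52 + $0.00 + $106.18 + $219.16 = $960.82
Net pay = $4230.31 − $960.82 = $3269.49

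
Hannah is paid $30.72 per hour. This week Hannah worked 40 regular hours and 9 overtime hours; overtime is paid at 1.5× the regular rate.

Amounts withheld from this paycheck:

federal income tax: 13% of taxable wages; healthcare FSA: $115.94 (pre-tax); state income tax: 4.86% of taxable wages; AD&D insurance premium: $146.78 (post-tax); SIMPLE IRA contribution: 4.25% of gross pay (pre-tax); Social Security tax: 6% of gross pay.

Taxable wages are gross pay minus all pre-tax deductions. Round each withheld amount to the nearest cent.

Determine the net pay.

Regular pay: 40 × $30.72 = $1228.80
Overtime pay: 9 × $30.72 × 1.5 = $414.72
Gross pay = $1228.80 + $414.72 = $1643.52
SIMPLE IRA contribution: $1643.52 × 0.0425 = $69.85
Healthcare FSA: $115.94
Pre-tax total = $69.85 + $115.94 = $185.79
Taxable wages = $1643.52 − $185.79 = $1457.73
Federal income tax: $1457.73 × 0.13 = $189.50
State income tax: $1457.73 × 0.0486 = $70.85
Social Security tax: $1643.52 × 0.06 = $98.61
AD&D insurance premium: $146.78
Total deductions = $69.85 + $115.94 + $189.50 + $70.85 + $98.61 + $146.78 = $691.53
Net pay = $1643.52 − $691.53 = $951.99

$951.99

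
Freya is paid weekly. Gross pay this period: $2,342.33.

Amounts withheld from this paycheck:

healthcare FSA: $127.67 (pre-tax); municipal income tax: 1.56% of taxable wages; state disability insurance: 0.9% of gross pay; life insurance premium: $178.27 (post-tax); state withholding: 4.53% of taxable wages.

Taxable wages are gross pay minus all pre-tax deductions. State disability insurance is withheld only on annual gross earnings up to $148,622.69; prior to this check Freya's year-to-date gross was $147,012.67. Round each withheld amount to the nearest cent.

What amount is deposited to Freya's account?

$1,887.03

Healthcare FSA: $127.67
Taxable wages = $2,342.33 − $127.67 = $2,214.66
State withholding: $2,214.66 × 0.0453 = $100.32
Municipal income tax: $2,214.66 × 0.0156 = $34.55
State disability insurance: only $148,622.69 − $147,012.67 = $1,610.02 of this check is subject → $1,610.02 × 0.009 = $14.49
Life insurance premium: $178.27
Total deductions = $127.67 + $100.32 + $34.55 + $14.49 + $178.27 = $455.30
Net pay = $2,342.33 − $455.30 = $1,887.03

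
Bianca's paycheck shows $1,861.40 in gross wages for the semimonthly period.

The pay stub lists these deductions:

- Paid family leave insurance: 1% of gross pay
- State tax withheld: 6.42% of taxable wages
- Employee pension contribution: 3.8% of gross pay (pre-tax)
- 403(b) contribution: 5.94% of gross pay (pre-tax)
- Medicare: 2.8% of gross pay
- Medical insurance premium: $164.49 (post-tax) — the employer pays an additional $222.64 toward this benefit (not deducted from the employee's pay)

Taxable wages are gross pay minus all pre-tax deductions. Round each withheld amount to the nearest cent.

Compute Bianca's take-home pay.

Employee pension contribution: $1,861.40 × 0.038 = $70.73
403(b) contribution: $1,861.40 × 0.0594 = $110.57
Pre-tax total = $70.73 + $110.57 = $181.30
Taxable wages = $1,861.40 − $181.30 = $1,680.10
State tax withheld: $1,680.10 × 0.0642 = $107.86
Paid family leave insurance: $1,861.40 × 0.01 = $18.61
Medicare: $1,861.40 × 0.028 = $52.12
Medical insurance premium: $164.49
(Employer's $222.64 toward medical insurance premium is not withheld from the employee.)
Total deductions = $70.73 + $110.57 + $107.86 + $18.61 + $52.12 + $164.49 = $524.38
Net pay = $1,861.40 − $524.38 = $1,337.02

$1,337.02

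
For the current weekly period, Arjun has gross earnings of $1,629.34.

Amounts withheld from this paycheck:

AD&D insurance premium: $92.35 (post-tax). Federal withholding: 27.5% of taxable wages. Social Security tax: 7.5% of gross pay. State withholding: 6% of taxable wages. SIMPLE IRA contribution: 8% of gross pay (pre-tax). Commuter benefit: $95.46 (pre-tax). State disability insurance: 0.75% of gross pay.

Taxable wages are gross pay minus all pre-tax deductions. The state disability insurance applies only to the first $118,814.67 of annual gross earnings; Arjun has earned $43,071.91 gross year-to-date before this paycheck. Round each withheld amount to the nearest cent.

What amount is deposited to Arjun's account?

Commuter benefit: $95.46
SIMPLE IRA contribution: $1,629.34 × 0.08 = $130.35
Pre-tax total = $95.46 + $130.35 = $225.81
Taxable wages = $1,629.34 − $225.81 = $1,403.53
Federal withholding: $1,403.53 × 0.275 = $385.97
State withholding: $1,403.53 × 0.06 = $84.21
State disability insurance: cap not yet reached, full $1,629.34 is subject → $1,629.34 × 0.0075 = $12.22
Social Security tax: $1,629.34 × 0.075 = $122.20
AD&D insurance premium: $92.35
Total deductions = $95.46 + $130.35 + $385.97 + $84.21 + $12.22 + $122.20 + $92.35 = $922.76
Net pay = $1,629.34 − $922.76 = $706.58

$706.58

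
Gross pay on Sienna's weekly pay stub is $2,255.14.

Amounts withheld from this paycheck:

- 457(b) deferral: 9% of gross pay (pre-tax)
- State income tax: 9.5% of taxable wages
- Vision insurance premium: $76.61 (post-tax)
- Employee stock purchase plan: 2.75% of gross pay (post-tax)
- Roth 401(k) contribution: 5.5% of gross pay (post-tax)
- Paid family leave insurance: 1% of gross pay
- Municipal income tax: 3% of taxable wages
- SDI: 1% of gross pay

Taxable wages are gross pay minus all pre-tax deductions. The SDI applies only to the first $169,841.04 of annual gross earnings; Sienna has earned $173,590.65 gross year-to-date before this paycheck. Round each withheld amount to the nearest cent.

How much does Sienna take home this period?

$1,510.44

457(b) deferral: $2,255.14 × 0.09 = $202.96
Taxable wages = $2,255.14 − $202.96 = $2,052.18
Municipal income tax: $2,052.18 × 0.03 = $61.57
State income tax: $2,052.18 × 0.095 = $194.96
SDI: annual cap $169,841.04 already reached (YTD $173,590.65), so $0.00
Paid family leave insurance: $2,255.14 × 0.01 = $22.55
Roth 401(k) contribution: $2,255.14 × 0.055 = $124.03
Vision insurance premium: $76.61
Employee stock purchase plan: $2,255.14 × 0.0275 = $62.02
Total deductions = $202.96 + $61.57 + $194.96 + $0.00 + $22.55 + $124.03 + $76.61 + $62.02 = $744.70
Net pay = $2,255.14 − $744.70 = $1,510.44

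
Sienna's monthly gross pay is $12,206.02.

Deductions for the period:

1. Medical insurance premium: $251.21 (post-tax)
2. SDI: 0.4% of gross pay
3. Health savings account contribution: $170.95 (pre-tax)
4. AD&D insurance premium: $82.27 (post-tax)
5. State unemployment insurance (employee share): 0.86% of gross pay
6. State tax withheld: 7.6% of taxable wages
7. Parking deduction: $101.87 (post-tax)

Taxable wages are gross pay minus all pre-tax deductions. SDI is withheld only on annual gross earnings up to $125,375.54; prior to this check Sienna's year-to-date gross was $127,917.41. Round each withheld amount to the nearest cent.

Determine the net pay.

Health savings account contribution: $170.95
Taxable wages = $12,206.02 − $170.95 = $12,035.07
State tax withheld: $12,035.07 × 0.076 = $914.67
State unemployment insurance (employee share): $12,206.02 × 0.0086 = $104.97
SDI: annual cap $125,375.54 already reached (YTD $127,917.41), so $0.00
AD&D insurance premium: $82.27
Parking deduction: $101.87
Medical insurance premium: $251.21
Total deductions = $170.95 + $914.67 + $104.97 + $0.00 + $82.27 + $101.87 + $251.21 = $1,625.94
Net pay = $12,206.02 − $1,625.94 = $10,580.08

$10,580.08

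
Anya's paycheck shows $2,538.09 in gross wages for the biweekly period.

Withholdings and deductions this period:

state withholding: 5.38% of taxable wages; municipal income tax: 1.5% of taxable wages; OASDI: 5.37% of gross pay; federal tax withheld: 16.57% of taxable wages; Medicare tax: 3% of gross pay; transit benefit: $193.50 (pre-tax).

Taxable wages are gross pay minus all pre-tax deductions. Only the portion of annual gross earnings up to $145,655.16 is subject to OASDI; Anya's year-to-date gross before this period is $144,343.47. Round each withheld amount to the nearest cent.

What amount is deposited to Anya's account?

Transit benefit: $193.50
Taxable wages = $2,538.09 − $193.50 = $2,344.59
State withholding: $2,344.59 × 0.0538 = $126.14
Municipal income tax: $2,344.59 × 0.015 = $35.17
Federal tax withheld: $2,344.59 × 0.1657 = $388.50
Medicare tax: $2,538.09 × 0.03 = $76.14
OASDI: only $145,655.16 − $144,343.47 = $1,311.69 of this check is subject → $1,311.69 × 0.0537 = $70.44
Total deductions = $193.50 + $126.14 + $35.17 + $388.50 + $76.14 + $70.44 = $889.89
Net pay = $2,538.09 − $889.89 = $1,648.20

$1,648.20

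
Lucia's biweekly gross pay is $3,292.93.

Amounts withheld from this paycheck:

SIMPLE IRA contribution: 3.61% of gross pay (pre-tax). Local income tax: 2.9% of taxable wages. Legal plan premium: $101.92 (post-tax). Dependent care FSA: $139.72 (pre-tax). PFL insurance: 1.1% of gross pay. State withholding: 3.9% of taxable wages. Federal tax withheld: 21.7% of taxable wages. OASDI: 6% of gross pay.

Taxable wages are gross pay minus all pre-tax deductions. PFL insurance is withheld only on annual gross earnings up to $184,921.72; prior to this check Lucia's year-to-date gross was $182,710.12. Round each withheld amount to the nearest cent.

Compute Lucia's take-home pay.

SIMPLE IRA contribution: $3,292.93 × 0.0361 = $118.87
Dependent care FSA: $139.72
Pre-tax total = $118.87 + $139.72 = $258.59
Taxable wages = $3,292.93 − $258.59 = $3,034.34
State withholding: $3,034.34 × 0.039 = $118.34
Federal tax withheld: $3,034.34 × 0.217 = $658.45
Local income tax: $3,034.34 × 0.029 = $88.00
OASDI: $3,292.93 × 0.06 = $197.58
PFL insurance: only $184,921.72 − $182,710.12 = $2,211.60 of this check is subject → $2,211.60 × 0.011 = $24.33
Legal plan premium: $101.92
Total deductions = $118.87 + $139.72 + $118.34 + $658.45 + $88.00 + $197.58 + $24.33 + $101.92 = $1,447.21
Net pay = $3,292.93 − $1,447.21 = $1,845.72

$1,845.72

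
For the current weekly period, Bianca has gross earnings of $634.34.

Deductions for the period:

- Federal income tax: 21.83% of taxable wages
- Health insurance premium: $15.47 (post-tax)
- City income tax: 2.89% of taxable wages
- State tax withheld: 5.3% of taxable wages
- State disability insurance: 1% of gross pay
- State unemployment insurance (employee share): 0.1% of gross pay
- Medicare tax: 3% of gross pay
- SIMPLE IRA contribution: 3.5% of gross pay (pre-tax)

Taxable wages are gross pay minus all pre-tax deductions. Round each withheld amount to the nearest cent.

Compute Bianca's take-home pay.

$386.91

SIMPLE IRA contribution: $634.34 × 0.035 = $22.20
Taxable wages = $634.34 − $22.20 = $612.14
State tax withheld: $612.14 × 0.053 = $32.44
City income tax: $612.14 × 0.0289 = $17.69
Federal income tax: $612.14 × 0.2183 = $133.63
Medicare tax: $634.34 × 0.03 = $19.03
State unemployment insurance (employee share): $634.34 × 0.001 = $0.63
State disability insurance: $634.34 × 0.01 = $6.34
Health insurance premium: $15.47
Total deductions = $22.20 + $32.44 + $17.69 + $133.63 + $19.03 + $0.63 + $6.34 + $15.47 = $247.43
Net pay = $634.34 − $247.43 = $386.91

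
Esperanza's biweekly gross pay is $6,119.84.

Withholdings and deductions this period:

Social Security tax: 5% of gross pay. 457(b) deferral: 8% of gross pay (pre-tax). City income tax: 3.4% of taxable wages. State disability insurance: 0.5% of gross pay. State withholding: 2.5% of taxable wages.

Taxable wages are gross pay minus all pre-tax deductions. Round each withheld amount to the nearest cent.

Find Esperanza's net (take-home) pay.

457(b) deferral: $6,119.84 × 0.08 = $489.59
Taxable wages = $6,119.84 − $489.59 = $5,630.25
State withholding: $5,630.25 × 0.025 = $140.76
City income tax: $5,630.25 × 0.034 = $191.43
State disability insurance: $6,119.84 × 0.005 = $30.60
Social Security tax: $6,119.84 × 0.05 = $305.99
Total deductions = $489.59 + $140.76 + $191.43 + $30.60 + $305.99 = $1,158.37
Net pay = $6,119.84 − $1,158.37 = $4,961.47

$4,961.47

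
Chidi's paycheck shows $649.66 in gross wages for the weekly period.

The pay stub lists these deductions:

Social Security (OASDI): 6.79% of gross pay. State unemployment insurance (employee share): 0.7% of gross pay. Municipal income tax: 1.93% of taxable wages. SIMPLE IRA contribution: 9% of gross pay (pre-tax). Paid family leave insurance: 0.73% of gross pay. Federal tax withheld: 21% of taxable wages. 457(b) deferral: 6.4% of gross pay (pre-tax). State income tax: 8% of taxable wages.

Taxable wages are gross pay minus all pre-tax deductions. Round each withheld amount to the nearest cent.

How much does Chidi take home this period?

$326.21

457(b) deferral: $649.66 × 0.064 = $41.58
SIMPLE IRA contribution: $649.66 × 0.09 = $58.47
Pre-tax total = $41.58 + $58.47 = $100.05
Taxable wages = $649.66 − $100.05 = $549.61
Federal tax withheld: $549.61 × 0.21 = $115.42
Municipal income tax: $549.61 × 0.0193 = $10.61
State income tax: $549.61 × 0.08 = $43.97
Social Security (OASDI): $649.66 × 0.0679 = $44.11
Paid family leave insurance: $649.66 × 0.0073 = $4.74
State unemployment insurance (employee share): $649.66 × 0.007 = $4.55
Total deductions = $41.58 + $58.47 + $115.42 + $10.61 + $43.97 + $44.11 + $4.74 + $4.55 = $323.45
Net pay = $649.66 − $323.45 = $326.21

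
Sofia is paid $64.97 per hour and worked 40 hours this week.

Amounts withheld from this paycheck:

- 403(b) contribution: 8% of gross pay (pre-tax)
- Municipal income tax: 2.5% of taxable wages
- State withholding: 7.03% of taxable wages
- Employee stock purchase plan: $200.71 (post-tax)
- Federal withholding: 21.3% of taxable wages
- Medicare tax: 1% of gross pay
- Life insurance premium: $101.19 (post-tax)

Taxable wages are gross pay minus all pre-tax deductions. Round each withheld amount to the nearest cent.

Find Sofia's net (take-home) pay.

Gross pay: 40 × $64.97 = $2,598.80
403(b) contribution: $2,598.80 × 0.08 = $207.90
Taxable wages = $2,598.80 − $207.90 = $2,390.90
State withholding: $2,390.90 × 0.0703 = $168.08
Municipal income tax: $2,390.90 × 0.025 = $59.77
Federal withholding: $2,390.90 × 0.213 = $509.26
Medicare tax: $2,598.80 × 0.01 = $25.99
Employee stock purchase plan: $200.71
Life insurance premium: $101.19
Total deductions = $207.90 + $168.08 + $59.77 + $509.26 + $25.99 + $200.71 + $101.19 = $1,272.90
Net pay = $2,598.80 − $1,272.90 = $1,325.90

$1,325.90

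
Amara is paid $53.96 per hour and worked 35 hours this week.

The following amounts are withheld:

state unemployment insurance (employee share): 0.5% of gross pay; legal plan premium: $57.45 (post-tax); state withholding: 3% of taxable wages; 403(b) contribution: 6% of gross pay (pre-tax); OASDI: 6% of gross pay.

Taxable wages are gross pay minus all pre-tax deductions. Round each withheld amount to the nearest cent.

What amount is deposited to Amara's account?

$1541.81

Gross pay: 35 × $53.96 = $1888.60
403(b) contribution: $1888.60 × 0.06 = $113.32
Taxable wages = $1888.60 − $113.32 = $1775.28
State withholding: $1775.28 × 0.03 = $53.26
State unemployment insurance (employee share): $1888.60 × 0.005 = $9.44
OASDI: $1888.60 × 0.06 = $113.32
Legal plan premium: $57.45
Total deductions = $113.32 + $53.26 + $9.44 + $113.32 + $57.45 = $346.79
Net pay = $1888.60 − $346.79 = $1541.81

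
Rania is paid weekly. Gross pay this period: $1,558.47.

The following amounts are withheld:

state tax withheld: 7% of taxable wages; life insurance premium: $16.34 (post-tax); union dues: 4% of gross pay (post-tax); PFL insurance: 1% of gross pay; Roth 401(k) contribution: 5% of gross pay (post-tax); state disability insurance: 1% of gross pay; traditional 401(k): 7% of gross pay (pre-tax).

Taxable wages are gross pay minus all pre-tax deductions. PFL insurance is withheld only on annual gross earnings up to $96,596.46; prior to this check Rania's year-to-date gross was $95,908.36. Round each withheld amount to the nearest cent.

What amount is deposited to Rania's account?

$1,168.86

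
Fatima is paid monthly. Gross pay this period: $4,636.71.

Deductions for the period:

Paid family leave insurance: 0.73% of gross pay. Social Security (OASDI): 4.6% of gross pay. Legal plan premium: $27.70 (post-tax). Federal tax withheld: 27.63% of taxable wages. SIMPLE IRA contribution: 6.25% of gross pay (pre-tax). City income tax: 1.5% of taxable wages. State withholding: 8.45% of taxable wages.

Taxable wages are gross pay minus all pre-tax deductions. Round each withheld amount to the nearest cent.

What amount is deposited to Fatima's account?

$2,438.52

SIMPLE IRA contribution: $4,636.71 × 0.0625 = $289.79
Taxable wages = $4,636.71 − $289.79 = $4,346.92
City income tax: $4,346.92 × 0.015 = $65.20
Federal tax withheld: $4,346.92 × 0.2763 = $1,201.05
State withholding: $4,346.92 × 0.0845 = $367.31
Paid family leave insurance: $4,636.71 × 0.0073 = $33.85
Social Security (OASDI): $4,636.71 × 0.046 = $213.29
Legal plan premium: $27.70
Total deductions = $289.79 + $65.20 + $1,201.05 + $367.31 + $33.85 + $213.29 + $27.70 = $2,198.19
Net pay = $4,636.71 − $2,198.19 = $2,438.52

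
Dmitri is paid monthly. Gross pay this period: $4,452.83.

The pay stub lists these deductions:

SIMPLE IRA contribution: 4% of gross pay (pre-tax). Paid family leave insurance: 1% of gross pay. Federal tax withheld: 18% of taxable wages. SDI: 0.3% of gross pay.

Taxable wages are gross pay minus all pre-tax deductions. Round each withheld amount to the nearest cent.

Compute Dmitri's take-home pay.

$3,447.38

SIMPLE IRA contribution: $4,452.83 × 0.04 = $178.11
Taxable wages = $4,452.83 − $178.11 = $4,274.72
Federal tax withheld: $4,274.72 × 0.18 = $769.45
Paid family leave insurance: $4,452.83 × 0.01 = $44.53
SDI: $4,452.83 × 0.003 = $13.36
Total deductions = $178.11 + $769.45 + $44.53 + $13.36 = $1,005.45
Net pay = $4,452.83 − $1,005.45 = $3,447.38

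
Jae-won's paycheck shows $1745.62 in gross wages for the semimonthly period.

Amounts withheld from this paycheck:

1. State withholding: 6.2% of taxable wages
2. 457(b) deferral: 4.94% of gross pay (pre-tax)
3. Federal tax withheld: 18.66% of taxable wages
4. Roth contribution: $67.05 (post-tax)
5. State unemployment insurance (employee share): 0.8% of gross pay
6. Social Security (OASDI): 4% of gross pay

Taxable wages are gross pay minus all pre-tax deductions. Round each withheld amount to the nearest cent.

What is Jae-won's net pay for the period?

$1096.04

457(b) deferral: $1745.62 × 0.0494 = $86.23
Taxable wages = $1745.62 − $86.23 = $1659.39
Federal tax withheld: $1659.39 × 0.1866 = $309.64
State withholding: $1659.39 × 0.062 = $102.88
State unemployment insurance (employee share): $1745.62 × 0.008 = $13.96
Social Security (OASDI): $1745.62 × 0.04 = $69.82
Roth contribution: $67.05
Total deductions = $86.23 + $309.64 + $102.88 + $13.96 + $69.82 + $67.05 = $649.58
Net pay = $1745.62 − $649.58 = $1096.04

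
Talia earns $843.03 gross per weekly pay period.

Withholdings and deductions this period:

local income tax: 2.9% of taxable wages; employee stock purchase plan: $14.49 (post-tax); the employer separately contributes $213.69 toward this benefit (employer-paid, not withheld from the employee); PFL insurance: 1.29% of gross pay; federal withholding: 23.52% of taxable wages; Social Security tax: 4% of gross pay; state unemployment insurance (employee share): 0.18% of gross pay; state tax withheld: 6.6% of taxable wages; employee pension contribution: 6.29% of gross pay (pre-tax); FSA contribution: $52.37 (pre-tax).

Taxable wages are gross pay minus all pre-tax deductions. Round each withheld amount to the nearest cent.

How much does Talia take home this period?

$433.46

Employee pension contribution: $843.03 × 0.0629 = $53.03
FSA contribution: $52.37
Pre-tax total = $53.03 + $52.37 = $105.40
Taxable wages = $843.03 − $105.40 = $737.63
Local income tax: $737.63 × 0.029 = $21.39
Federal withholding: $737.63 × 0.2352 = $173.49
State tax withheld: $737.63 × 0.066 = $48.68
State unemployment insurance (employee share): $843.03 × 0.0018 = $1.52
PFL insurance: $843.03 × 0.0129 = $10.88
Social Security tax: $843.03 × 0.04 = $33.72
Employee stock purchase plan: $14.49
(Employer's $213.69 toward employee stock purchase plan is not withheld from the employee.)
Total deductions = $53.03 + $52.37 + $21.39 + $173.49 + $48.68 + $1.52 + $10.88 + $33.72 + $14.49 = $409.57
Net pay = $843.03 − $409.57 = $433.46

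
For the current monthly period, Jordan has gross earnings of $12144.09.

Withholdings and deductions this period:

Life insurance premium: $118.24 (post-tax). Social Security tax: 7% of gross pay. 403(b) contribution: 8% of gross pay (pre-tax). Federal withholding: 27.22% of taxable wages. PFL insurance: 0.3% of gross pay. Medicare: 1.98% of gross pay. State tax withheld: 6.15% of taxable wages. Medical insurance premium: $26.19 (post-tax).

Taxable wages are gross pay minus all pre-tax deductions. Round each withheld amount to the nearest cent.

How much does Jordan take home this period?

$6172.88

403(b) contribution: $12144.09 × 0.08 = $971.53
Taxable wages = $12144.09 − $971.53 = $11172.56
State tax withheld: $11172.56 × 0.0615 = $687.11
Federal withholding: $11172.56 × 0.2722 = $3041.17
Medicare: $12144.09 × 0.0198 = $240.45
PFL insurance: $12144.09 × 0.003 = $36.43
Social Security tax: $12144.09 × 0.07 = $850.09
Medical insurance premium: $26.19
Life insurance premium: $118.24
Total deductions = $971.53 + $687.11 + $3041.17 + $240.45 + $36.43 + $850.09 + $26.19 + $118.24 = $5971.21
Net pay = $12144.09 − $5971.21 = $6172.88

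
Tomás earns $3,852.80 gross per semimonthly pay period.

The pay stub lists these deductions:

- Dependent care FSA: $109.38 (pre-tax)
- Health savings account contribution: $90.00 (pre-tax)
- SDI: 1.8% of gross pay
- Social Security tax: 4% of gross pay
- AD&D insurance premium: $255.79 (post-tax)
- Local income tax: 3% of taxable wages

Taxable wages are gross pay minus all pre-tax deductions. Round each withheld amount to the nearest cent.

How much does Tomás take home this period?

$3,064.57

Dependent care FSA: $109.38
Health savings account contribution: $90.00
Pre-tax total = $109.38 + $90.00 = $199.38
Taxable wages = $3,852.80 − $199.38 = $3,653.42
Local income tax: $3,653.42 × 0.03 = $109.60
SDI: $3,852.80 × 0.018 = $69.35
Social Security tax: $3,852.80 × 0.04 = $154.11
AD&D insurance premium: $255.79
Total deductions = $109.38 + $90.00 + $109.60 + $69.35 + $154.11 + $255.79 = $788.23
Net pay = $3,852.80 − $788.23 = $3,064.57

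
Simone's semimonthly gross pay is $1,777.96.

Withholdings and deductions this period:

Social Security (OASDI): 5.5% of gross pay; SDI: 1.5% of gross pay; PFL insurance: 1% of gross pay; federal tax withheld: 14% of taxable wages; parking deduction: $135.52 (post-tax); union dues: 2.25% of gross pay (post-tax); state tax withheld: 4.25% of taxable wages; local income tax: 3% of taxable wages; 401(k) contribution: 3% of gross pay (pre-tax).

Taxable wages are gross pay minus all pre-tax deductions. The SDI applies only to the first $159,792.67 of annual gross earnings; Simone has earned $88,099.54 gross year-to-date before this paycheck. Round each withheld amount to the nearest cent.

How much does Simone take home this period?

401(k) contribution: $1,777.96 × 0.03 = $53.34
Taxable wages = $1,777.96 − $53.34 = $1,724.62
Federal tax withheld: $1,724.62 × 0.14 = $241.45
Local income tax: $1,724.62 × 0.03 = $51.74
State tax withheld: $1,724.62 × 0.0425 = $73.30
Social Security (OASDI): $1,777.96 × 0.055 = $97.79
PFL insurance: $1,777.96 × 0.01 = $17.78
SDI: cap not yet reached, full $1,777.96 is subject → $1,777.96 × 0.015 = $26.67
Union dues: $1,777.96 × 0.0225 = $40.00
Parking deduction: $135.52
Total deductions = $53.34 + $241.45 + $51.74 + $73.30 + $97.79 + $17.78 + $26.67 + $40.00 + $135.52 = $737.59
Net pay = $1,777.96 − $737.59 = $1,040.37

$1,040.37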